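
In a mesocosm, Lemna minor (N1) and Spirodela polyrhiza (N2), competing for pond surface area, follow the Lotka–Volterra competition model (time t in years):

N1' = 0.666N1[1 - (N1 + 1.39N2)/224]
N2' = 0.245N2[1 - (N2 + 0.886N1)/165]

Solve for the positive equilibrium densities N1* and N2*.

Setting both brackets to zero gives the nullclines N1 + 1.39N2 = 224 and 0.886N1 + N2 = 165.
Substituting N2 = 165 - 0.886N1 into the first: N1(1 - 1.39·0.886) = 224 - 1.39·165.
So N1* = -5.35/-0.232 = 23.1, and then N2* = 165 - 0.886·23.1 = 145.

N1* ≈ 23.1, N2* ≈ 145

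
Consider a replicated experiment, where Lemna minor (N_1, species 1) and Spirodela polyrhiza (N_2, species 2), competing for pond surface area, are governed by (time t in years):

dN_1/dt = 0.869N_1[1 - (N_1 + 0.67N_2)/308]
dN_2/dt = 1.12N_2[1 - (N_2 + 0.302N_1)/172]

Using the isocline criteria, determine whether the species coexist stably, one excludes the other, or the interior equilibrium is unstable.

Compare the nullcline intercepts: K1/α12 = 308/0.67 = 460 > K2 = 172; K2/α21 = 172/0.302 = 570 > K1 = 308.
Since both inequalities hold, each species can invade when rare, so the interior equilibrium is stable.

stable coexistence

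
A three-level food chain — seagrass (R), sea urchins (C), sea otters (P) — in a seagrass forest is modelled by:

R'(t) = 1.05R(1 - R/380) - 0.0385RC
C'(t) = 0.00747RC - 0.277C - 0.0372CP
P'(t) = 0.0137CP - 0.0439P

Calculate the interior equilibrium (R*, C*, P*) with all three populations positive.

From dP/dt = 0: 0.0137C* = 0.0439, so C* = 3.2.
From dR/dt = 0: 1.05(1 - R*/380) = 0.0385·3.2, giving R* = 380·(1 - 0.117) = 335.
From dC/dt = 0: 0.00747·335 - 0.277 = 0.0372P*, so P* = 2.23/0.0372 = 59.9.

R* ≈ 335, C* ≈ 3.2, P* ≈ 59.9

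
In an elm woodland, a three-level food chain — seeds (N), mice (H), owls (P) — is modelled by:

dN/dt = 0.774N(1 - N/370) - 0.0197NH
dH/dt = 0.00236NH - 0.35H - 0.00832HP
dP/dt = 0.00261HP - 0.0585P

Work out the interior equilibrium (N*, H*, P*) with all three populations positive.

From dP/dt = 0: 0.00261H* = 0.0585, so H* = 22.4.
From dN/dt = 0: 0.774(1 - N*/370) = 0.0197·22.4, giving N* = 370·(1 - 0.57) = 159.
From dH/dt = 0: 0.00236·159 - 0.35 = 0.00832P*, so P* = 0.0251/0.00832 = 3.01.

N* ≈ 159, H* ≈ 22.4, P* ≈ 3.01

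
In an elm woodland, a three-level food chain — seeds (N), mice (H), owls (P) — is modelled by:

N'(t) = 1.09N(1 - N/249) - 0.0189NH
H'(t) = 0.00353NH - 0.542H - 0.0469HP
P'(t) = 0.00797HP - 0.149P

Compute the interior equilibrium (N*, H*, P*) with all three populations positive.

From dP/dt = 0: 0.00797H* = 0.149, so H* = 18.7.
From dN/dt = 0: 1.09(1 - N*/249) = 0.0189·18.7, giving N* = 249·(1 - 0.324) = 168.
From dH/dt = 0: 0.00353·168 - 0.542 = 0.0469P*, so P* = 0.052/0.0469 = 1.11.

N* ≈ 168, H* ≈ 18.7, P* ≈ 1.11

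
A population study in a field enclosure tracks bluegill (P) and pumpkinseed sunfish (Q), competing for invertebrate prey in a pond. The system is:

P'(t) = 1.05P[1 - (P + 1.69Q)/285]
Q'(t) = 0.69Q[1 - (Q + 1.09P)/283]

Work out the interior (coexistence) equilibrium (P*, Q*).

Setting both brackets to zero gives the nullclines P + 1.69Q = 285 and 1.09P + Q = 283.
Substituting Q = 283 - 1.09P into the first: P(1 - 1.69·1.09) = 285 - 1.69·283.
So P* = -193/-0.842 = 230, and then Q* = 283 - 1.09·230 = 32.8.

P* ≈ 230, Q* ≈ 32.8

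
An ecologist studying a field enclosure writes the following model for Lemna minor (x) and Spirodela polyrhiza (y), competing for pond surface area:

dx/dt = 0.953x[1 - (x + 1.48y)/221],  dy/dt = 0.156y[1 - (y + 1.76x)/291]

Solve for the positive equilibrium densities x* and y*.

Setting both brackets to zero gives the nullclines x + 1.48y = 221 and 1.76x + y = 291.
Substituting y = 291 - 1.76x into the first: x(1 - 1.48·1.76) = 221 - 1.48·291.
So x* = -210/-1.6 = 131, and then y* = 291 - 1.76·131 = 61.

x* ≈ 131, y* ≈ 61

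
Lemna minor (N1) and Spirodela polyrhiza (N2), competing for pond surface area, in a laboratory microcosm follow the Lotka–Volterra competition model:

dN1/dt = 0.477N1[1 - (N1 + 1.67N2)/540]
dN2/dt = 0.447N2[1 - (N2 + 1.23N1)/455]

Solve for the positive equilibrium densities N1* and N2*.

Setting both brackets to zero gives the nullclines N1 + 1.67N2 = 540 and 1.23N1 + N2 = 455.
Substituting N2 = 455 - 1.23N1 into the first: N1(1 - 1.67·1.23) = 540 - 1.67·455.
So N1* = -220/-1.05 = 209, and then N2* = 455 - 1.23·209 = 198.

N1* ≈ 209, N2* ≈ 198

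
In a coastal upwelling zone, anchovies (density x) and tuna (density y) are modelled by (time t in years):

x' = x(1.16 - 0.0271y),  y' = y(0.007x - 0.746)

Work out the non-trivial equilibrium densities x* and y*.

Set dy/dt = 0 with y > 0: 0.007x - 0.746 = 0, so x* = 0.746/0.007 = 107.
Set dx/dt = 0 with x > 0: 1.16 - 0.0271y = 0, so y* = 1.16/0.0271 = 42.8.

x* ≈ 107, y* ≈ 42.8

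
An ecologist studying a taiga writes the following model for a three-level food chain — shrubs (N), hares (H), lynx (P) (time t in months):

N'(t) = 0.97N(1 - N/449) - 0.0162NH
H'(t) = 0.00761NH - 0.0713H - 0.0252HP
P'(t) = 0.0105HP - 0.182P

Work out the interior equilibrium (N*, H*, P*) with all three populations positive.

N* ≈ 319, H* ≈ 17.3, P* ≈ 93.5

From dP/dt = 0: 0.0105H* = 0.182, so H* = 17.3.
From dN/dt = 0: 0.97(1 - N*/449) = 0.0162·17.3, giving N* = 449·(1 - 0.289) = 319.
From dH/dt = 0: 0.00761·319 - 0.0713 = 0.0252P*, so P* = 2.36/0.0252 = 93.5.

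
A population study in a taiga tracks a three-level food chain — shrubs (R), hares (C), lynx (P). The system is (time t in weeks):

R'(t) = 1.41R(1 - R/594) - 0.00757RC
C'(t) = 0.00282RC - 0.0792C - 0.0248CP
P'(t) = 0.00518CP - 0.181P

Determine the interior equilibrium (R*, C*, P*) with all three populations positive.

From dP/dt = 0: 0.00518C* = 0.181, so C* = 34.9.
From dR/dt = 0: 1.41(1 - R*/594) = 0.00757·34.9, giving R* = 594·(1 - 0.188) = 483.
From dC/dt = 0: 0.00282·483 - 0.0792 = 0.0248P*, so P* = 1.28/0.0248 = 51.7.

R* ≈ 483, C* ≈ 34.9, P* ≈ 51.7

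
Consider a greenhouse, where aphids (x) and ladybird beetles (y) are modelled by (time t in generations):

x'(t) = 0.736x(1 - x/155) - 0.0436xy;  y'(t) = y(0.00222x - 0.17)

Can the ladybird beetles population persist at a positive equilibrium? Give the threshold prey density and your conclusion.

The predator equation gives dy/dt > 0 only when x > 0.17/0.00222 = 76.6.
Without the predator, x → K = 155. Since 155 > 76.6, the predator can invade and persist.

Threshold x = 76.6; K > 76.6, so yes, the predator persists.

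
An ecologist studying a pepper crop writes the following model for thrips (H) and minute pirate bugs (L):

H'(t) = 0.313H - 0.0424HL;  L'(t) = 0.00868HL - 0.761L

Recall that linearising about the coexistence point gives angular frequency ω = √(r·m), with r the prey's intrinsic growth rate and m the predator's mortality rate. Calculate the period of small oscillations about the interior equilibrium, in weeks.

Here r = 0.313 and m = 0.761, so r·m = 0.238.
ω = √0.238 = 0.488 per week, hence T = 2π/ω ≈ 12.9 weeks.

T ≈ 12.9 weeks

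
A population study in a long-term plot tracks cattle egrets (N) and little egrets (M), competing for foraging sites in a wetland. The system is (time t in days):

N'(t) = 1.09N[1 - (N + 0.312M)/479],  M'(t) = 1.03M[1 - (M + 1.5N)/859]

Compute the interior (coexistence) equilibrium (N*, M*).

Setting both brackets to zero gives the nullclines N + 0.312M = 479 and 1.5N + M = 859.
Substituting M = 859 - 1.5N into the first: N(1 - 0.312·1.5) = 479 - 0.312·859.
So N* = 211/0.532 = 397, and then M* = 859 - 1.5·397 = 264.

N* ≈ 397, M* ≈ 264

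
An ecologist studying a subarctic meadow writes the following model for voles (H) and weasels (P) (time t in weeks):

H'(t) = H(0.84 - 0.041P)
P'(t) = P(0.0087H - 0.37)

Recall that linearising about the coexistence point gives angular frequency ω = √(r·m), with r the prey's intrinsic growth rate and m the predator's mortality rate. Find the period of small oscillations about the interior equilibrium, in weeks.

T ≈ 11.3 weeks

Here r = 0.84 and m = 0.37, so r·m = 0.311.
ω = √0.311 = 0.557 per week, hence T = 2π/ω ≈ 11.3 weeks.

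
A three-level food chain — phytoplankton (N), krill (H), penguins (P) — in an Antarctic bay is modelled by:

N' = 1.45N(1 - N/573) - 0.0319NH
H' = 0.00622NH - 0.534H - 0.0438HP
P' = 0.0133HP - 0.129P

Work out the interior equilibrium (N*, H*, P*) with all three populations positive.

From dP/dt = 0: 0.0133H* = 0.129, so H* = 9.7.
From dN/dt = 0: 1.45(1 - N*/573) = 0.0319·9.7, giving N* = 573·(1 - 0.213) = 451.
From dH/dt = 0: 0.00622·451 - 0.534 = 0.0438P*, so P* = 2.27/0.0438 = 51.8.

N* ≈ 451, H* ≈ 9.7, P* ≈ 51.8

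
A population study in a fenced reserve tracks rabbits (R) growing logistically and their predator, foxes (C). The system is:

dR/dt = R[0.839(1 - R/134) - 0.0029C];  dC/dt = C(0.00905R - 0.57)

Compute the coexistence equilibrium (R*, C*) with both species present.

From dC/dt = 0 with C > 0: 0.00905R* = 0.57, so R* = 63.
Substitute into dR/dt = 0: 0.839(1 - 63/134) = 0.0029C*.
The bracket is 0.53, giving C* = 0.445/0.0029 = 153.

R* ≈ 63, C* ≈ 153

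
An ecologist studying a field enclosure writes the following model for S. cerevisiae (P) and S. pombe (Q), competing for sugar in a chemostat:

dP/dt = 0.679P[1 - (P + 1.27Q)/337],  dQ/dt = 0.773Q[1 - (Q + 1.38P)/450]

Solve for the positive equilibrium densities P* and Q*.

Setting both brackets to zero gives the nullclines P + 1.27Q = 337 and 1.38P + Q = 450.
Substituting Q = 450 - 1.38P into the first: P(1 - 1.27·1.38) = 337 - 1.27·450.
So P* = -234/-0.753 = 312, and then Q* = 450 - 1.38·312 = 20.

P* ≈ 312, Q* ≈ 20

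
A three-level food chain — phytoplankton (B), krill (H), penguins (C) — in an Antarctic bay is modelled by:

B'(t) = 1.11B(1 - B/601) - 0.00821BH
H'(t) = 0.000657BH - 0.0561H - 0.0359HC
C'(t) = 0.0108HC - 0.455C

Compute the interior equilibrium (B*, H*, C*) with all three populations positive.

From dC/dt = 0: 0.0108H* = 0.455, so H* = 42.1.
From dB/dt = 0: 1.11(1 - B*/601) = 0.00821·42.1, giving B* = 601·(1 - 0.312) = 414.
From dH/dt = 0: 0.000657·414 - 0.0561 = 0.0359C*, so C* = 0.216/0.0359 = 6.01.

B* ≈ 414, H* ≈ 42.1, C* ≈ 6.01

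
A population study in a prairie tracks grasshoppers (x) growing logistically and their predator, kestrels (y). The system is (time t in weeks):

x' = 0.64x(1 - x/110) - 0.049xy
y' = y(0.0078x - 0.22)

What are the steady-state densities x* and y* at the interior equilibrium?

From dy/dt = 0 with y > 0: 0.0078x* = 0.22, so x* = 28.2.
Substitute into dx/dt = 0: 0.64(1 - 28.2/110) = 0.049y*.
The bracket is 0.744, giving y* = 0.476/0.049 = 9.71.

x* ≈ 28.2, y* ≈ 9.71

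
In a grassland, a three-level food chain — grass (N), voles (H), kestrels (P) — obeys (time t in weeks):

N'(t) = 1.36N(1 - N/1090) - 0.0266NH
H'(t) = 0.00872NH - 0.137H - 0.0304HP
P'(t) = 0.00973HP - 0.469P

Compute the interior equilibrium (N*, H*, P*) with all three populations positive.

N* ≈ 62.4, H* ≈ 48.2, P* ≈ 13.4

From dP/dt = 0: 0.00973H* = 0.469, so H* = 48.2.
From dN/dt = 0: 1.36(1 - N*/1090) = 0.0266·48.2, giving N* = 1090·(1 - 0.943) = 62.4.
From dH/dt = 0: 0.00872·62.4 - 0.137 = 0.0304P*, so P* = 0.407/0.0304 = 13.4.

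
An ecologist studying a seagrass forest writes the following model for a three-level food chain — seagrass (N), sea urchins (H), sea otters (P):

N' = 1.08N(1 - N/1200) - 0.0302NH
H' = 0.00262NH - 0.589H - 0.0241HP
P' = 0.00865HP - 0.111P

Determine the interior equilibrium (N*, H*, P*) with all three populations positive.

N* ≈ 769, H* ≈ 12.8, P* ≈ 59.2

From dP/dt = 0: 0.00865H* = 0.111, so H* = 12.8.
From dN/dt = 0: 1.08(1 - N*/1200) = 0.0302·12.8, giving N* = 1200·(1 - 0.359) = 769.
From dH/dt = 0: 0.00262·769 - 0.589 = 0.0241P*, so P* = 1.43/0.0241 = 59.2.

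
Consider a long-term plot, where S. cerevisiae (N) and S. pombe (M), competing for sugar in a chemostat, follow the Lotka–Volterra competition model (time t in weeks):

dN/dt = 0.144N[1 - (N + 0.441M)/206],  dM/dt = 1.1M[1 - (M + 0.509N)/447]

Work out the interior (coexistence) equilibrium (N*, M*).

N* ≈ 11.4, M* ≈ 441

Setting both brackets to zero gives the nullclines N + 0.441M = 206 and 0.509N + M = 447.
Substituting M = 447 - 0.509N into the first: N(1 - 0.441·0.509) = 206 - 0.441·447.
So N* = 8.87/0.776 = 11.4, and then M* = 447 - 0.509·11.4 = 441.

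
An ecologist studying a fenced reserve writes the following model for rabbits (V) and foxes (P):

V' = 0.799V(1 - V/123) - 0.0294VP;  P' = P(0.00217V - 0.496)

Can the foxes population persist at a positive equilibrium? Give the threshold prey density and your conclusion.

Threshold V = 229; K < 229, so no, the predator goes extinct.

The predator equation gives dP/dt > 0 only when V > 0.496/0.00217 = 229.
Without the predator, V → K = 123. Since 123 < 229, the predator cannot invade.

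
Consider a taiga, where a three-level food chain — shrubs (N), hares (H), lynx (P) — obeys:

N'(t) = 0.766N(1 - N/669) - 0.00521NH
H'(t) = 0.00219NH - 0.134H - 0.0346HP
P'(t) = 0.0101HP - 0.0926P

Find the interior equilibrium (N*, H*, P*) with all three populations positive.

From dP/dt = 0: 0.0101H* = 0.0926, so H* = 9.17.
From dN/dt = 0: 0.766(1 - N*/669) = 0.00521·9.17, giving N* = 669·(1 - 0.0624) = 627.
From dH/dt = 0: 0.00219·627 - 0.134 = 0.0346P*, so P* = 1.24/0.0346 = 35.8.

N* ≈ 627, H* ≈ 9.17, P* ≈ 35.8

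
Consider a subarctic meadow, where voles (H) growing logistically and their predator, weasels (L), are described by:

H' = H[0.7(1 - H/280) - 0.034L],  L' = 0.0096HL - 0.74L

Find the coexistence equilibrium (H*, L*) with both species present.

H* ≈ 77.1, L* ≈ 14.9

From dL/dt = 0 with L > 0: 0.0096H* = 0.74, so H* = 77.1.
Substitute into dH/dt = 0: 0.7(1 - 77.1/280) = 0.034L*.
The bracket is 0.725, giving L* = 0.507/0.034 = 14.9.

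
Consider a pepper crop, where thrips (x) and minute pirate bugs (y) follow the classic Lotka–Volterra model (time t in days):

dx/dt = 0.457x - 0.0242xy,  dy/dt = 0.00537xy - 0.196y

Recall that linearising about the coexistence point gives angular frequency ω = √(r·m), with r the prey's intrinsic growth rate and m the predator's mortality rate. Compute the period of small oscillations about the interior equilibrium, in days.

T ≈ 21 days

Here r = 0.457 and m = 0.196, so r·m = 0.0896.
ω = √0.0896 = 0.299 per day, hence T = 2π/ω ≈ 21 days.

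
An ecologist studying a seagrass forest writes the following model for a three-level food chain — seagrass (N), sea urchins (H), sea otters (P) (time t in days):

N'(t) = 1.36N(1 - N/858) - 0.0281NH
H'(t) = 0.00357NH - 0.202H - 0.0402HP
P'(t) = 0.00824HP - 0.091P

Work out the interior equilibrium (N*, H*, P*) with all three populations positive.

From dP/dt = 0: 0.00824H* = 0.091, so H* = 11.
From dN/dt = 0: 1.36(1 - N*/858) = 0.0281·11, giving N* = 858·(1 - 0.228) = 662.
From dH/dt = 0: 0.00357·662 - 0.202 = 0.0402P*, so P* = 2.16/0.0402 = 53.8.

N* ≈ 662, H* ≈ 11, P* ≈ 53.8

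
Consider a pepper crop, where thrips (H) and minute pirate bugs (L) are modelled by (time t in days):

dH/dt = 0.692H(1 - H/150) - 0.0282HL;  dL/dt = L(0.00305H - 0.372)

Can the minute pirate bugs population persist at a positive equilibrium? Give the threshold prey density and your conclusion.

The predator equation gives dL/dt > 0 only when H > 0.372/0.00305 = 122.
Without the predator, H → K = 150. Since 150 > 122, the predator can invade and persist.

Threshold H = 122; K > 122, so yes, the predator persists.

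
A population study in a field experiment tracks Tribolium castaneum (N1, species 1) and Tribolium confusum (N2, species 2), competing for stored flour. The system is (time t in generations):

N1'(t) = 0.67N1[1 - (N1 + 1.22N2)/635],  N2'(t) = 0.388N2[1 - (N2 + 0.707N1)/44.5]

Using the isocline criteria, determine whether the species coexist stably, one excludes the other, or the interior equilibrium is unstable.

Compare the nullcline intercepts: K1/α12 = 635/1.22 = 520 > K2 = 44.5; K2/α21 = 44.5/0.707 = 62.9 < K1 = 635.
Since the inequalities point opposite ways, species 1 can invade but species 2 cannot.

species 1 excludes species 2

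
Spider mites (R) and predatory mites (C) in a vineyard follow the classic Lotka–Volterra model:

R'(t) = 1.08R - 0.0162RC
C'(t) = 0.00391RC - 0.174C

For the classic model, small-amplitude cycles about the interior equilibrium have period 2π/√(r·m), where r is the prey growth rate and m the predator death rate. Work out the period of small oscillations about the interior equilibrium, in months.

Here r = 1.08 and m = 0.174, so r·m = 0.188.
ω = √0.188 = 0.433 per month, hence T = 2π/ω ≈ 14.5 months.

T ≈ 14.5 months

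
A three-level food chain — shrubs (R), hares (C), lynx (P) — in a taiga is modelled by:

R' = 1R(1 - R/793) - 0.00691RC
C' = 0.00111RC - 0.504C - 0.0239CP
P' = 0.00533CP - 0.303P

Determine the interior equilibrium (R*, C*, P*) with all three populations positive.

From dP/dt = 0: 0.00533C* = 0.303, so C* = 56.8.
From dR/dt = 0: 1(1 - R*/793) = 0.00691·56.8, giving R* = 793·(1 - 0.393) = 481.
From dC/dt = 0: 0.00111·481 - 0.504 = 0.0239P*, so P* = 0.0305/0.0239 = 1.27.

R* ≈ 481, C* ≈ 56.8, P* ≈ 1.27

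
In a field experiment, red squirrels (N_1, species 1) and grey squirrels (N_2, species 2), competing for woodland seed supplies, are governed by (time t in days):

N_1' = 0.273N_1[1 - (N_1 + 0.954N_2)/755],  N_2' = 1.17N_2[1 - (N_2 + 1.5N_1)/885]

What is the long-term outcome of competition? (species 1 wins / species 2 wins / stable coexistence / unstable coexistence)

unstable coexistence (outcome depends on initial conditions)

Compare the nullcline intercepts: K1/α12 = 755/0.954 = 791 < K2 = 885; K2/α21 = 885/1.5 = 590 < K1 = 755.
Since both are reversed, neither can invade when rare; the interior point is a saddle.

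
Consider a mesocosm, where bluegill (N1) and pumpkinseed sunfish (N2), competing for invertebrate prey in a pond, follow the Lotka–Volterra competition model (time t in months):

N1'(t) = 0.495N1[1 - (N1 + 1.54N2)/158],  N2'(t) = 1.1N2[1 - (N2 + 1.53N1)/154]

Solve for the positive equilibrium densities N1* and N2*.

N1* ≈ 58.4, N2* ≈ 64.7

Setting both brackets to zero gives the nullclines N1 + 1.54N2 = 158 and 1.53N1 + N2 = 154.
Substituting N2 = 154 - 1.53N1 into the first: N1(1 - 1.54·1.53) = 158 - 1.54·154.
So N1* = -79.2/-1.36 = 58.4, and then N2* = 154 - 1.53·58.4 = 64.7.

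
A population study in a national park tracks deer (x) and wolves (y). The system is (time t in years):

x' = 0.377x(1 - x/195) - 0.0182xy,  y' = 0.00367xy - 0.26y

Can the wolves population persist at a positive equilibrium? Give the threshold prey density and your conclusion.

The predator equation gives dy/dt > 0 only when x > 0.26/0.00367 = 70.8.
Without the predator, x → K = 195. Since 195 > 70.8, the predator can invade and persist.

Threshold x = 70.8; K > 70.8, so yes, the predator persists.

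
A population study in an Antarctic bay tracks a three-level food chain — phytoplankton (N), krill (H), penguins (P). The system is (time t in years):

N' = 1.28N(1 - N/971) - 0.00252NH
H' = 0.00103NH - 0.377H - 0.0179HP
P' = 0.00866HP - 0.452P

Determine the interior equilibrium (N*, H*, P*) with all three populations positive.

From dP/dt = 0: 0.00866H* = 0.452, so H* = 52.2.
From dN/dt = 0: 1.28(1 - N*/971) = 0.00252·52.2, giving N* = 971·(1 - 0.103) = 871.
From dH/dt = 0: 0.00103·871 - 0.377 = 0.0179P*, so P* = 0.52/0.0179 = 29.1.

N* ≈ 871, H* ≈ 52.2, P* ≈ 29.1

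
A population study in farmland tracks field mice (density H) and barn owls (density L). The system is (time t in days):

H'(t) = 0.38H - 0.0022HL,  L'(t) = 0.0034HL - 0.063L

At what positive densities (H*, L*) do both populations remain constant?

H* ≈ 18.5, L* ≈ 173

Set dL/dt = 0 with L > 0: 0.0034H - 0.063 = 0, so H* = 0.063/0.0034 = 18.5.
Set dH/dt = 0 with H > 0: 0.38 - 0.0022L = 0, so L* = 0.38/0.0022 = 173.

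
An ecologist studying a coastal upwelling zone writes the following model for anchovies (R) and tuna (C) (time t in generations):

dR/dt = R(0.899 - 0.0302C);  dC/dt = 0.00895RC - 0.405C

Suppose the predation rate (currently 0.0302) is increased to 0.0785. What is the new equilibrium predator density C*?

C* ≈ 11.5

At the interior fixed point, setting dR/dt = 0 with R > 0 fixes C* = (prey growth rate)/(RC coefficient) — independent of the other coefficients.
With the change, C* = 0.899/0.0785 = 11.5; it falls from 29.8.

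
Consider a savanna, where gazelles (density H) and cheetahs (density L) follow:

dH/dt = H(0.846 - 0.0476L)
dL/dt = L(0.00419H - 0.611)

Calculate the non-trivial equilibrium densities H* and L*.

Set dL/dt = 0 with L > 0: 0.00419H - 0.611 = 0, so H* = 0.611/0.00419 = 146.
Set dH/dt = 0 with H > 0: 0.846 - 0.0476L = 0, so L* = 0.846/0.0476 = 17.8.

H* ≈ 146, L* ≈ 17.8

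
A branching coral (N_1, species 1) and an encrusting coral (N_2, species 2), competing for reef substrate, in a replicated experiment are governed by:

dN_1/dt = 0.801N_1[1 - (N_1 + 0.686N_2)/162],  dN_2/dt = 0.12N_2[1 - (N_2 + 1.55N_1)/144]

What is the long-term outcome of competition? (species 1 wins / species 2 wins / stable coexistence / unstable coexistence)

species 1 excludes species 2

Compare the nullcline intercepts: K1/α12 = 162/0.686 = 236 > K2 = 144; K2/α21 = 144/1.55 = 92.9 < K1 = 162.
Since the inequalities point opposite ways, species 1 can invade but species 2 cannot.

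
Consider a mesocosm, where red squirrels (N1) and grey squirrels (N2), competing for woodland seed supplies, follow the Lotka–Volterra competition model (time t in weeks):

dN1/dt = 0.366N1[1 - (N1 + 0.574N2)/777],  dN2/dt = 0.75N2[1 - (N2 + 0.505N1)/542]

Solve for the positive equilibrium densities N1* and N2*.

N1* ≈ 656, N2* ≈ 211

Setting both brackets to zero gives the nullclines N1 + 0.574N2 = 777 and 0.505N1 + N2 = 542.
Substituting N2 = 542 - 0.505N1 into the first: N1(1 - 0.574·0.505) = 777 - 0.574·542.
So N1* = 466/0.71 = 656, and then N2* = 542 - 0.505·656 = 211.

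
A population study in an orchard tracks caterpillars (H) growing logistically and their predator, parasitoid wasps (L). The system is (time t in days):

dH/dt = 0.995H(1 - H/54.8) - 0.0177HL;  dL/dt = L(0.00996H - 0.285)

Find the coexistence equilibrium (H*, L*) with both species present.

From dL/dt = 0 with L > 0: 0.00996H* = 0.285, so H* = 28.6.
Substitute into dH/dt = 0: 0.995(1 - 28.6/54.8) = 0.0177L*.
The bracket is 0.478, giving L* = 0.475/0.0177 = 26.9.

H* ≈ 28.6, L* ≈ 26.9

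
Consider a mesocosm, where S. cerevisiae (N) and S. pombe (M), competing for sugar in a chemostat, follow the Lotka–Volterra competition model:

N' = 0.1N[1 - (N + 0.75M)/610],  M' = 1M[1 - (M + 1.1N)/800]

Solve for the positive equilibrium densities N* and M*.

Setting both brackets to zero gives the nullclines N + 0.75M = 610 and 1.1N + M = 800.
Substituting M = 800 - 1.1N into the first: N(1 - 0.75·1.1) = 610 - 0.75·800.
So N* = 10/0.175 = 57.1, and then M* = 800 - 1.1·57.1 = 737.

N* ≈ 57.1, M* ≈ 737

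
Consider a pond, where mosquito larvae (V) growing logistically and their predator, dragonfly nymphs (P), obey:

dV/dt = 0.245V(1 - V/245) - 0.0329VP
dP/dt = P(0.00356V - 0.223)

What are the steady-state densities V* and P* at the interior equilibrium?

From dP/dt = 0 with P > 0: 0.00356V* = 0.223, so V* = 62.6.
Substitute into dV/dt = 0: 0.245(1 - 62.6/245) = 0.0329P*.
The bracket is 0.744, giving P* = 0.182/0.0329 = 5.54.

V* ≈ 62.6, P* ≈ 5.54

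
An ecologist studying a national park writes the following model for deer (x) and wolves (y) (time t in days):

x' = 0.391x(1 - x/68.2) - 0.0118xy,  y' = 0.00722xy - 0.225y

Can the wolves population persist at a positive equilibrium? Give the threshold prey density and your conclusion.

Threshold x = 31.2; K > 31.2, so yes, the predator persists.

The predator equation gives dy/dt > 0 only when x > 0.225/0.00722 = 31.2.
Without the predator, x → K = 68.2. Since 68.2 > 31.2, the predator can invade and persist.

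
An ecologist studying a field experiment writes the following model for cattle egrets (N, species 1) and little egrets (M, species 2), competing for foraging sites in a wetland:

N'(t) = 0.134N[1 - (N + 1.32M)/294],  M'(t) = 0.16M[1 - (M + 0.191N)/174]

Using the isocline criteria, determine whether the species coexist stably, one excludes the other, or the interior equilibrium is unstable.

Compare the nullcline intercepts: K1/α12 = 294/1.32 = 223 > K2 = 174; K2/α21 = 174/0.191 = 911 > K1 = 294.
Since both inequalities hold, each species can invade when rare, so the interior equilibrium is stable.

stable coexistence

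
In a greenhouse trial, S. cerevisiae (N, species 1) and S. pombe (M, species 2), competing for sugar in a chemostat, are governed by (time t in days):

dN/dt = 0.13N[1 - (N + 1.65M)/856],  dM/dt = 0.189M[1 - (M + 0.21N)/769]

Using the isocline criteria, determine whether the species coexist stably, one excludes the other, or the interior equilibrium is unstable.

species 2 excludes species 1

Compare the nullcline intercepts: K1/α12 = 856/1.65 = 519 < K2 = 769; K2/α21 = 769/0.21 = 3660 > K1 = 856.
Since the inequalities point opposite ways, species 2 can invade but species 1 cannot.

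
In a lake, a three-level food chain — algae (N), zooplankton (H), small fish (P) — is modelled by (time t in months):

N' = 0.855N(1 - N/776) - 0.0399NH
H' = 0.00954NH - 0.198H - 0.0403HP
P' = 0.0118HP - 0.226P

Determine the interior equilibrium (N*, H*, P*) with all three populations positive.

N* ≈ 82.4, H* ≈ 19.2, P* ≈ 14.6

From dP/dt = 0: 0.0118H* = 0.226, so H* = 19.2.
From dN/dt = 0: 0.855(1 - N*/776) = 0.0399·19.2, giving N* = 776·(1 - 0.894) = 82.4.
From dH/dt = 0: 0.00954·82.4 - 0.198 = 0.0403P*, so P* = 0.588/0.0403 = 14.6.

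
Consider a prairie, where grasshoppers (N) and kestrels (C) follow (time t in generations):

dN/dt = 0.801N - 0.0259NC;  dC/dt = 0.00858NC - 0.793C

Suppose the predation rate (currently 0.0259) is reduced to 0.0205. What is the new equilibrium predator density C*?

At the interior fixed point, setting dN/dt = 0 with N > 0 fixes C* = (prey growth rate)/(NC coefficient) — independent of the other coefficients.
With the change, C* = 0.801/0.0205 = 39.1; it rises from 30.9.

C* ≈ 39.1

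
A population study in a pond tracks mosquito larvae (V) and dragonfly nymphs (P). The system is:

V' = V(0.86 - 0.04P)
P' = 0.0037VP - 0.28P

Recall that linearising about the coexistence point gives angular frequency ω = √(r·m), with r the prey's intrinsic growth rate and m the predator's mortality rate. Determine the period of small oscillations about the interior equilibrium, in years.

T ≈ 12.8 years

Here r = 0.86 and m = 0.28, so r·m = 0.241.
ω = √0.241 = 0.491 per year, hence T = 2π/ω ≈ 12.8 years.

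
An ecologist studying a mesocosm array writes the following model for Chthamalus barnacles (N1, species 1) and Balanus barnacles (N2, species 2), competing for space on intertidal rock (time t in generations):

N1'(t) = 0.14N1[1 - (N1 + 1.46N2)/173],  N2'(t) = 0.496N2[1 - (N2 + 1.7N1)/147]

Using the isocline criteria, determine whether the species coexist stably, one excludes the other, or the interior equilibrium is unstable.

Compare the nullcline intercepts: K1/α12 = 173/1.46 = 118 < K2 = 147; K2/α21 = 147/1.7 = 86.5 < K1 = 173.
Since both are reversed, neither can invade when rare; the interior point is a saddle.

unstable coexistence (outcome depends on initial conditions)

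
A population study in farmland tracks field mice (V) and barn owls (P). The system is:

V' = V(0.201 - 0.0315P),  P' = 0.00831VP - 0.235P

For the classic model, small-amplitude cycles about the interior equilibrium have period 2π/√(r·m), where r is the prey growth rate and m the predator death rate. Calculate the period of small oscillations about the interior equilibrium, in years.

Here r = 0.201 and m = 0.235, so r·m = 0.0472.
ω = √0.0472 = 0.217 per year, hence T = 2π/ω ≈ 28.9 years.

T ≈ 28.9 years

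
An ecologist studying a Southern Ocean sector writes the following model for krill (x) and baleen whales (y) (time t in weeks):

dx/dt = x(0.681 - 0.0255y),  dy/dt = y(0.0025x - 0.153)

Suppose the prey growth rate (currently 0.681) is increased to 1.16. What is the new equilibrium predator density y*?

At the interior fixed point, setting dx/dt = 0 with x > 0 fixes y* = (prey growth rate)/(xy coefficient) — independent of the other coefficients.
With the change, y* = 1.16/0.0255 = 45.5; it rises from 26.7.

y* ≈ 45.5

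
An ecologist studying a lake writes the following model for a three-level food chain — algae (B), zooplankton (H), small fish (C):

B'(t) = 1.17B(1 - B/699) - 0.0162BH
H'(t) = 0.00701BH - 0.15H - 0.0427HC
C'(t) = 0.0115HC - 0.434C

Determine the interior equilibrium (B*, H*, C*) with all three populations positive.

B* ≈ 334, H* ≈ 37.7, C* ≈ 51.3

From dC/dt = 0: 0.0115H* = 0.434, so H* = 37.7.
From dB/dt = 0: 1.17(1 - B*/699) = 0.0162·37.7, giving B* = 699·(1 - 0.523) = 334.
From dH/dt = 0: 0.00701·334 - 0.15 = 0.0427C*, so C* = 2.19/0.0427 = 51.3.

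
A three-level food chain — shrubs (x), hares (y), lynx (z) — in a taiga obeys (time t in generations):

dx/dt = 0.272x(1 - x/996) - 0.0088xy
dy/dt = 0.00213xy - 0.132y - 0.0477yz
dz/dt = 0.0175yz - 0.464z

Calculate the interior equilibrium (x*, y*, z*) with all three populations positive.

x* ≈ 142, y* ≈ 26.5, z* ≈ 3.56

From dz/dt = 0: 0.0175y* = 0.464, so y* = 26.5.
From dx/dt = 0: 0.272(1 - x*/996) = 0.0088·26.5, giving x* = 996·(1 - 0.858) = 142.
From dy/dt = 0: 0.00213·142 - 0.132 = 0.0477z*, so z* = 0.17/0.0477 = 3.56.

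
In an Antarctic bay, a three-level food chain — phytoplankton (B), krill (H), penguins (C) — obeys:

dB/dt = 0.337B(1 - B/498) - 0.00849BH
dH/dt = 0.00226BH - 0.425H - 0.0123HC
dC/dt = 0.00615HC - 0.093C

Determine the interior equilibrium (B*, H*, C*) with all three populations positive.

B* ≈ 308, H* ≈ 15.1, C* ≈ 22.1

From dC/dt = 0: 0.00615H* = 0.093, so H* = 15.1.
From dB/dt = 0: 0.337(1 - B*/498) = 0.00849·15.1, giving B* = 498·(1 - 0.381) = 308.
From dH/dt = 0: 0.00226·308 - 0.425 = 0.0123C*, so C* = 0.272/0.0123 = 22.1.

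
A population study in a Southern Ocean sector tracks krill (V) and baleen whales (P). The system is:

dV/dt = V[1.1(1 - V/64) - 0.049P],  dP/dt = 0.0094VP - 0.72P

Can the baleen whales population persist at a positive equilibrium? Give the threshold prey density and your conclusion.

The predator equation gives dP/dt > 0 only when V > 0.72/0.0094 = 76.6.
Without the predator, V → K = 64. Since 64 < 76.6, the predator cannot invade.

Threshold V = 76.6; K < 76.6, so no, the predator goes extinct.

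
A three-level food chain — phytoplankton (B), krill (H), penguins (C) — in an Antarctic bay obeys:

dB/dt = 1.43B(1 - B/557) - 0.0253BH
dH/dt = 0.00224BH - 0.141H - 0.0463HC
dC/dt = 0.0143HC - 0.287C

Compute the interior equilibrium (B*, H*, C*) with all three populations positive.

From dC/dt = 0: 0.0143H* = 0.287, so H* = 20.1.
From dB/dt = 0: 1.43(1 - B*/557) = 0.0253·20.1, giving B* = 557·(1 - 0.355) = 359.
From dH/dt = 0: 0.00224·359 - 0.141 = 0.0463C*, so C* = 0.664/0.0463 = 14.3.

B* ≈ 359, H* ≈ 20.1, C* ≈ 14.3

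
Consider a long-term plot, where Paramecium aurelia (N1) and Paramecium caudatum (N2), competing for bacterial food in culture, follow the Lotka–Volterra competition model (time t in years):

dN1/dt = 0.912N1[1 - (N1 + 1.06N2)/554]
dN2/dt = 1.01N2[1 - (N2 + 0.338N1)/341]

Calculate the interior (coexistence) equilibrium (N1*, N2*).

N1* ≈ 300, N2* ≈ 240

Setting both brackets to zero gives the nullclines N1 + 1.06N2 = 554 and 0.338N1 + N2 = 341.
Substituting N2 = 341 - 0.338N1 into the first: N1(1 - 1.06·0.338) = 554 - 1.06·341.
So N1* = 193/0.642 = 300, and then N2* = 341 - 0.338·300 = 240.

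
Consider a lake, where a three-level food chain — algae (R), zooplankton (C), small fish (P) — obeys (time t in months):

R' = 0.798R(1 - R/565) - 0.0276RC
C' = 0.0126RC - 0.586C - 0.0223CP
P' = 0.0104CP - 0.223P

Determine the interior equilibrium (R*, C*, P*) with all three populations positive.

From dP/dt = 0: 0.0104C* = 0.223, so C* = 21.4.
From dR/dt = 0: 0.798(1 - R*/565) = 0.0276·21.4, giving R* = 565·(1 - 0.742) = 146.
From dC/dt = 0: 0.0126·146 - 0.586 = 0.0223P*, so P* = 1.25/0.0223 = 56.2.

R* ≈ 146, C* ≈ 21.4, P* ≈ 56.2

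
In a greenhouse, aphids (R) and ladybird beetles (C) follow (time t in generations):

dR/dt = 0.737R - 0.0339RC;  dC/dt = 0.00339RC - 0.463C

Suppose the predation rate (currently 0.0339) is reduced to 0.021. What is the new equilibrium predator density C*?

C* ≈ 35.1

At the interior fixed point, setting dR/dt = 0 with R > 0 fixes C* = (prey growth rate)/(RC coefficient) — independent of the other coefficients.
With the change, C* = 0.737/0.021 = 35.1; it rises from 21.7.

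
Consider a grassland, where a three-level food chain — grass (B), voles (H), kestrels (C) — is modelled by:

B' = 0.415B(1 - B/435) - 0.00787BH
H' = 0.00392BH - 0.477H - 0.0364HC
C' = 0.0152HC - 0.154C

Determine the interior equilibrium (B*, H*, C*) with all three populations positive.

B* ≈ 351, H* ≈ 10.1, C* ≈ 24.7

From dC/dt = 0: 0.0152H* = 0.154, so H* = 10.1.
From dB/dt = 0: 0.415(1 - B*/435) = 0.00787·10.1, giving B* = 435·(1 - 0.192) = 351.
From dH/dt = 0: 0.00392·351 - 0.477 = 0.0364C*, so C* = 0.901/0.0364 = 24.7.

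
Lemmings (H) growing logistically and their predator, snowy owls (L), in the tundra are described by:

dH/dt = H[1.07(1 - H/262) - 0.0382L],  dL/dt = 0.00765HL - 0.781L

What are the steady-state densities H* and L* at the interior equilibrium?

H* ≈ 102, L* ≈ 17.1

From dL/dt = 0 with L > 0: 0.00765H* = 0.781, so H* = 102.
Substitute into dH/dt = 0: 1.07(1 - 102/262) = 0.0382L*.
The bracket is 0.61, giving L* = 0.653/0.0382 = 17.1.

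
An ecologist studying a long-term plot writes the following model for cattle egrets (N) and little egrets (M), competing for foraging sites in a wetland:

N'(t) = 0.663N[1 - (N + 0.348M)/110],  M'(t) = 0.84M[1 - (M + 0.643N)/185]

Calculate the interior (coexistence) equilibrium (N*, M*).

N* ≈ 58.8, M* ≈ 147

Setting both brackets to zero gives the nullclines N + 0.348M = 110 and 0.643N + M = 185.
Substituting M = 185 - 0.643N into the first: N(1 - 0.348·0.643) = 110 - 0.348·185.
So N* = 45.6/0.776 = 58.8, and then M* = 185 - 0.643·58.8 = 147.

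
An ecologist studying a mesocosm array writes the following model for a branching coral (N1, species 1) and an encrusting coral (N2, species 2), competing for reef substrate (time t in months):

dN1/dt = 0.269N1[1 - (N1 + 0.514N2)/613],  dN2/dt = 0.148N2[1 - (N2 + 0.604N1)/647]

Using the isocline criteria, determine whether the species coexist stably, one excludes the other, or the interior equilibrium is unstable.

stable coexistence

Compare the nullcline intercepts: K1/α12 = 613/0.514 = 1190 > K2 = 647; K2/α21 = 647/0.604 = 1070 > K1 = 613.
Since both inequalities hold, each species can invade when rare, so the interior equilibrium is stable.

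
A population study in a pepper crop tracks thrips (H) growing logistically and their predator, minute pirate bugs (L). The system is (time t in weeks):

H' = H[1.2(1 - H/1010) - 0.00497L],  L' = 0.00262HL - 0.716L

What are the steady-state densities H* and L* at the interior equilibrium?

From dL/dt = 0 with L > 0: 0.00262H* = 0.716, so H* = 273.
Substitute into dH/dt = 0: 1.2(1 - 273/1010) = 0.00497L*.
The bracket is 0.729, giving L* = 0.875/0.00497 = 176.

H* ≈ 273, L* ≈ 176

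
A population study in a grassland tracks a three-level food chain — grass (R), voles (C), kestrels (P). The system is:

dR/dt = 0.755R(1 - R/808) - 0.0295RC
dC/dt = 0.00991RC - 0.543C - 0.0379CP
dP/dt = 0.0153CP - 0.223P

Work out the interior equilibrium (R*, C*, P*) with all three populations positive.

R* ≈ 348, C* ≈ 14.6, P* ≈ 76.6

From dP/dt = 0: 0.0153C* = 0.223, so C* = 14.6.
From dR/dt = 0: 0.755(1 - R*/808) = 0.0295·14.6, giving R* = 808·(1 - 0.569) = 348.
From dC/dt = 0: 0.00991·348 - 0.543 = 0.0379P*, so P* = 2.9/0.0379 = 76.6.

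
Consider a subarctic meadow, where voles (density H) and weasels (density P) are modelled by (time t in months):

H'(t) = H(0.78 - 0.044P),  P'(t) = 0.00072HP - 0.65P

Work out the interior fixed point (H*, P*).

H* ≈ 903, P* ≈ 17.7

Set dP/dt = 0 with P > 0: 0.00072H - 0.65 = 0, so H* = 0.65/0.00072 = 903.
Set dH/dt = 0 with H > 0: 0.78 - 0.044P = 0, so P* = 0.78/0.044 = 17.7.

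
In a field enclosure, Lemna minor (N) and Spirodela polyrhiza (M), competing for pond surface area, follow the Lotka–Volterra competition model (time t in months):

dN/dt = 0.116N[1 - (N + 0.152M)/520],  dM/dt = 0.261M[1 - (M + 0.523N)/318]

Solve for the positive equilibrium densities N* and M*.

N* ≈ 512, M* ≈ 50

Setting both brackets to zero gives the nullclines N + 0.152M = 520 and 0.523N + M = 318.
Substituting M = 318 - 0.523N into the first: N(1 - 0.152·0.523) = 520 - 0.152·318.
So N* = 472/0.921 = 512, and then M* = 318 - 0.523·512 = 50.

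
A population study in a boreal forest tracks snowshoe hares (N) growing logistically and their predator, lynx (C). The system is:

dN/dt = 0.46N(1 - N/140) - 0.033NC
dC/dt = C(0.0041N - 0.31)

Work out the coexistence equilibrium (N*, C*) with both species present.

From dC/dt = 0 with C > 0: 0.0041N* = 0.31, so N* = 75.6.
Substitute into dN/dt = 0: 0.46(1 - 75.6/140) = 0.033C*.
The bracket is 0.46, giving C* = 0.212/0.033 = 6.41.

N* ≈ 75.6, C* ≈ 6.41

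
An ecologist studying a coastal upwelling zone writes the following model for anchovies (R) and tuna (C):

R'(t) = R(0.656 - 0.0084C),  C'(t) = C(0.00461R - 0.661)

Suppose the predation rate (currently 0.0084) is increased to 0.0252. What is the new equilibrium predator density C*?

At the interior fixed point, setting dR/dt = 0 with R > 0 fixes C* = (prey growth rate)/(RC coefficient) — independent of the other coefficients.
With the change, C* = 0.656/0.0252 = 26; it falls from 78.1.

C* ≈ 26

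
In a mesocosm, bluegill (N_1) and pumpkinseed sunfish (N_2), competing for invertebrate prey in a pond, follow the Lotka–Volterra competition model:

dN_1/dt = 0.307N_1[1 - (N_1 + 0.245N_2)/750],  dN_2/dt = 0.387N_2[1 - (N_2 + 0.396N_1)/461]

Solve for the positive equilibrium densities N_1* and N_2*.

N_1* ≈ 706, N_2* ≈ 182

Setting both brackets to zero gives the nullclines N_1 + 0.245N_2 = 750 and 0.396N_1 + N_2 = 461.
Substituting N_2 = 461 - 0.396N_1 into the first: N_1(1 - 0.245·0.396) = 750 - 0.245·461.
So N_1* = 637/0.903 = 706, and then N_2* = 461 - 0.396·706 = 182.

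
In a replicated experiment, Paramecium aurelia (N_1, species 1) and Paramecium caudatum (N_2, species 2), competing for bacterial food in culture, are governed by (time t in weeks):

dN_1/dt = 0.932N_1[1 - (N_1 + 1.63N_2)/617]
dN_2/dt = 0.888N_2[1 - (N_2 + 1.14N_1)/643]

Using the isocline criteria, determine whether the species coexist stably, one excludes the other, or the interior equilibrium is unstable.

unstable coexistence (outcome depends on initial conditions)

Compare the nullcline intercepts: K1/α12 = 617/1.63 = 379 < K2 = 643; K2/α21 = 643/1.14 = 564 < K1 = 617.
Since both are reversed, neither can invade when rare; the interior point is a saddle.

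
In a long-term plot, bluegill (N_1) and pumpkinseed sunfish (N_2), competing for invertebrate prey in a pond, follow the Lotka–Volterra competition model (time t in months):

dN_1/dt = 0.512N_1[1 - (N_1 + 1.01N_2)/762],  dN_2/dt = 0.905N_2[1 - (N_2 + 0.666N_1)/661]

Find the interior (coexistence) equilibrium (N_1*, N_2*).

N_1* ≈ 288, N_2* ≈ 469

Setting both brackets to zero gives the nullclines N_1 + 1.01N_2 = 762 and 0.666N_1 + N_2 = 661.
Substituting N_2 = 661 - 0.666N_1 into the first: N_1(1 - 1.01·0.666) = 762 - 1.01·661.
So N_1* = 94.4/0.327 = 288, and then N_2* = 661 - 0.666·288 = 469.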